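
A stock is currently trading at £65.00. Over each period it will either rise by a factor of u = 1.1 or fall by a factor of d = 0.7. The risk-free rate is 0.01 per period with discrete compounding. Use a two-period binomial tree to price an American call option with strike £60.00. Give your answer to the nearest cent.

Risk-neutral probability p = (1 + 0.01 − 0.7)/(1.1 − 0.7) = 0.3100/0.4000 = 0.7750
Terminal stock prices: S_uu = 78.65, S_ud = 50.05, S_dd = 31.85
Terminal payoffs (S − K): max(18.65, 0) = 18.65, max(-9.95, 0) = 0, max(-28.15, 0) = 0
Node u (S = 71.5): continuation = 1/1.01·[0.7750·18.6500 + 0.2250·0.0000] = 14.3106; exercise value = 11.5000 ≤ continuation, so V_u = 14.3106
Node d (S = 45.5): continuation = 1/1.01·[0.7750·0.0000 + 0.2250·0.0000] = 0.0000; exercise value = 0.0000 ≤ continuation, so V_d = 0.0000
Node 0 (S = 65): continuation = 1/1.01·[0.7750·14.3106 + 0.2250·0.0000] = 10.9809; exercise value = 5.0000 ≤ continuation, so V_0 = 10.9809

£10.98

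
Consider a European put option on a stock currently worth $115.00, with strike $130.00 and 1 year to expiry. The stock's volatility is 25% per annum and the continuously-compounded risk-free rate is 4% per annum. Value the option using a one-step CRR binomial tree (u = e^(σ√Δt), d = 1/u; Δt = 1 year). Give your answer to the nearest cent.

$18.70

CRR parameters: u = e^(σ√Δt) = e^(0.25·√1) = 1.2840, d = 1/u = 0.7788
Per-period rate: rΔt = 0.04·1 = 0.04, so R = e^0.04 = 1.0408
Risk-neutral probability p = (e^0.04 − 0.7788)/(1.2840 − 0.7788) = 0.2620/0.5052 = 0.5186
Terminal stock prices: S_u = 147.7, S_d = 89.56
Terminal payoffs (K − S): max(-17.66, 0) = 0, max(40.44, 0) = 40.44
Node 0 (S = 115): V_0 = e^(−0.04)·[0.5186·0.0000 + 0.4814·40.4379] = 18.7035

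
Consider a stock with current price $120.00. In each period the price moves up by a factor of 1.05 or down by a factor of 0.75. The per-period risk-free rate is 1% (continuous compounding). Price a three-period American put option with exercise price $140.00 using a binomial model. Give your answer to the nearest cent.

Risk-neutral probability p = (e^0.01 − 0.75)/(1.05 − 0.75) = 0.2601/0.3000 = 0.8668
Terminal stock prices: S_uuu = 138.9, S_uud = 99.23, S_udd = 70.88, S_ddd = 50.62
Terminal payoffs (K − S): max(1.085, 0) = 1.085, max(40.77, 0) = 40.77, max(69.12, 0) = 69.12, max(89.38, 0) = 89.38
Node uu (S = 132.3): continuation = e^(−0.01)·[0.8668·1.0850 + 0.1332·40.7750] = 6.3070; exercise value = 7.7000 > continuation, so V_uu = 7.7000 (exercise)
Node ud (S = 94.5): continuation = e^(−0.01)·[0.8668·40.7750 + 0.1332·69.1250] = 44.1070; exercise value = 45.5000 > continuation, so V_ud = 45.5000 (exercise)
Node dd (S = 67.5): continuation = e^(−0.01)·[0.8668·69.1250 + 0.1332·89.3750] = 71.1070; exercise value = 72.5000 > continuation, so V_dd = 72.5000 (exercise)
Node u (S = 126): continuation = e^(−0.01)·[0.8668·7.7000 + 0.1332·45.5000] = 12.6070; exercise value = 14.0000 > continuation, so V_u = 14.0000 (exercise)
Node d (S = 90): continuation = e^(−0.01)·[0.8668·45.5000 + 0.1332·72.5000] = 48.6070; exercise value = 50.0000 > continuation, so V_d = 50.0000 (exercise)
Node 0 (S = 120): continuation = e^(−0.01)·[0.8668·14.0000 + 0.1332·50.0000] = 18.6070; exercise value = 20.0000 > continuation, so V_0 = 20.0000 (exercise)

$20.00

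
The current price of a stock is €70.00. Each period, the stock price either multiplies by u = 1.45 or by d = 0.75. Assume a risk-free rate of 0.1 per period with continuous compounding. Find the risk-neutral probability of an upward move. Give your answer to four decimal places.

Risk-neutral probability p = (e^0.1 − 0.75)/(1.45 − 0.75) = 0.3552/0.7000 = 0.5074

p = 0.5074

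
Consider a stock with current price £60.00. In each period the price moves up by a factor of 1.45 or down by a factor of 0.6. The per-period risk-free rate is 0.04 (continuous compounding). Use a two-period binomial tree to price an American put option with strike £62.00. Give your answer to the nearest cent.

£14.28

Risk-neutral probability p = (e^0.04 − 0.6)/(1.45 − 0.6) = 0.4408/0.8500 = 0.5186
Terminal stock prices: S_uu = 126.2, S_ud = 52.2, S_dd = 21.6
Terminal payoffs (K − S): max(-64.15, 0) = 0, max(9.8, 0) = 9.8, max(40.4, 0) = 40.4
Node u (S = 87): continuation = e^(−0.04)·[0.5186·0.0000 + 0.4814·9.8000] = 4.5327; exercise value = 0.0000 ≤ continuation, so V_u = 4.5327
Node d (S = 36): continuation = e^(−0.04)·[0.5186·9.8000 + 0.4814·40.4000] = 23.5689; exercise value = 26.0000 > continuation, so V_d = 26.0000 (exercise)
Node 0 (S = 60): continuation = e^(−0.04)·[0.5186·4.5327 + 0.4814·26.0000] = 14.2841; exercise value = 2.0000 ≤ continuation, so V_0 = 14.2841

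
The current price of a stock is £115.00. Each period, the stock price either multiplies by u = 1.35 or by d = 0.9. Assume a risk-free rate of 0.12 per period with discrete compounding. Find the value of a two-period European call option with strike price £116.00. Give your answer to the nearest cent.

£27.28

Risk-neutral probability p = (1 + 0.12 − 0.9)/(1.35 − 0.9) = 0.2200/0.4500 = 0.4889
Terminal stock prices: S_uu = 209.6, S_ud = 139.7, S_dd = 93.15
Terminal payoffs (S − K): max(93.59, 0) = 93.59, max(23.72, 0) = 23.72, max(-22.85, 0) = 0
Node u (S = 155.2): V_u = 1/1.12·[0.4889·93.5875 + 0.5111·23.7250] = 51.6786
Node d (S = 103.5): V_d = 1/1.12·[0.4889·23.7250 + 0.5111·0.0000] = 10.3562
Node 0 (S = 115): V_0 = 1/1.12·[0.4889·51.6786 + 0.5111·10.3562] = 27.2841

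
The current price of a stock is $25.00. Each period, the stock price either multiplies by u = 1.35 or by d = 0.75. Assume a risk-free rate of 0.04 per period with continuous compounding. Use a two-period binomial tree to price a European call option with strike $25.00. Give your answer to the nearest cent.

Risk-neutral probability p = (e^0.04 − 0.75)/(1.35 − 0.75) = 0.2908/0.6000 = 0.4847
Terminal stock prices: S_uu = 45.56, S_ud = 25.31, S_dd = 14.06
Terminal payoffs (S − K): max(20.56, 0) = 20.56, max(0.3125, 0) = 0.3125, max(-10.94, 0) = 0
Node u (S = 33.75): V_u = e^(−0.04)·[0.4847·20.5625 + 0.5153·0.3125] = 9.7303
Node d (S = 18.75): V_d = e^(−0.04)·[0.4847·0.3125 + 0.5153·0.0000] = 0.1455
Node 0 (S = 25): V_0 = e^(−0.04)·[0.4847·9.7303 + 0.5153·0.1455] = 4.6032

$4.60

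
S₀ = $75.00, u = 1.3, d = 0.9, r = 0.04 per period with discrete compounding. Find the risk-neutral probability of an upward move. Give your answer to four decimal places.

Risk-neutral probability p = (1 + 0.04 − 0.9)/(1.3 − 0.9) = 0.1400/0.4000 = 0.3500

p = 0.3500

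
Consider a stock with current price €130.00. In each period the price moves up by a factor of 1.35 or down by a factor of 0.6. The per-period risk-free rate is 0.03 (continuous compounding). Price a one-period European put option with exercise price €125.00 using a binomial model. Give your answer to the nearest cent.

Risk-neutral probability p = (e^0.03 − 0.6)/(1.35 − 0.6) = 0.4305/0.7500 = 0.5739
Terminal stock prices: S_u = 175.5, S_d = 78
Terminal payoffs (K − S): max(-50.5, 0) = 0, max(47, 0) = 47
Node 0 (S = 130): V_0 = e^(−0.03)·[0.5739·0.0000 + 0.4261·47.0000] = 19.4330

€19.43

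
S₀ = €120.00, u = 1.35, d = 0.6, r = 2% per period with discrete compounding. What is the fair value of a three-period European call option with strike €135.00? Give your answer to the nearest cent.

€26.52

Risk-neutral probability p = (1 + 0.02 − 0.6)/(1.35 − 0.6) = 0.4200/0.7500 = 0.5600
Terminal stock prices: S_uuu = 295.2, S_uud = 131.2, S_udd = 58.32, S_ddd = 25.92
Terminal payoffs (S − K): max(160.2, 0) = 160.2, max(-3.78, 0) = 0, max(-76.68, 0) = 0, max(-109.1, 0) = 0
Node uu (S = 218.7): V_uu = 1/1.02·[0.5600·160.2450 + 0.4400·0.0000] = 87.9776
Node ud (S = 97.2): V_ud = 1/1.02·[0.5600·0.0000 + 0.4400·0.0000] = 0.0000
Node dd (S = 43.2): V_dd = 1/1.02·[0.5600·0.0000 + 0.4400·0.0000] = 0.0000
Node u (S = 162): V_u = 1/1.02·[0.5600·87.9776 + 0.4400·0.0000] = 48.3015
Node d (S = 72): V_d = 1/1.02·[0.5600·0.0000 + 0.4400·0.0000] = 0.0000
Node 0 (S = 120): V_0 = 1/1.02·[0.5600·48.3015 + 0.4400·0.0000] = 26.5184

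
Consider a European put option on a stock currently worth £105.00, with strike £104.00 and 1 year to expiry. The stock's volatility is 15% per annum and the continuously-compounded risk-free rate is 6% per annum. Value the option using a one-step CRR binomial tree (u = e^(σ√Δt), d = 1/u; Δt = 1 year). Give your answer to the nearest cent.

£4.26

CRR parameters: u = e^(σ√Δt) = e^(0.15·√1) = 1.1618, d = 1/u = 0.8607
Per-period rate: rΔt = 0.06·1 = 0.06, so R = e^0.06 = 1.0618
Risk-neutral probability p = (e^0.06 − 0.8607)/(1.1618 − 0.8607) = 0.2011/0.3011 = 0.6679
Terminal stock prices: S_u = 122, S_d = 90.37
Terminal payoffs (K − S): max(-17.99, 0) = 0, max(13.63, 0) = 13.63
Node 0 (S = 105): V_0 = e^(−0.06)·[0.6679·0.0000 + 0.3321·13.6257] = 4.2613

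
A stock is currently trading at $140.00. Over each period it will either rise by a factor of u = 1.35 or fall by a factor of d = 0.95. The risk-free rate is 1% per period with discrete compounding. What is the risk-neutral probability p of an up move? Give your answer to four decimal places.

p = 0.1500

Risk-neutral probability p = (1 + 0.01 − 0.95)/(1.35 − 0.95) = 0.0600/0.4000 = 0.1500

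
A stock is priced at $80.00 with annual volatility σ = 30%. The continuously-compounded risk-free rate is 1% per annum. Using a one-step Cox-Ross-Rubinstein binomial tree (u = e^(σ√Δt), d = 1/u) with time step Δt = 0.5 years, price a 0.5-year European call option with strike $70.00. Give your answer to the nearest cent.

$13.20

CRR parameters: u = e^(σ√Δt) = e^(0.3·√0.5) = 1.2363, d = 1/u = 0.8089
Per-period rate: rΔt = 0.01·0.5 = 0.005, so R = e^0.005 = 1.0050
Risk-neutral probability p = (e^0.005 − 0.8089)/(1.2363 − 0.8089) = 0.1962/0.4275 = 0.4589
Terminal stock prices: S_u = 98.9, S_d = 64.71
Terminal payoffs (S − K): max(28.9, 0) = 28.9, max(-5.291, 0) = 0
Node 0 (S = 80): V_0 = e^(−0.005)·[0.4589·28.9049 + 0.5411·0.0000] = 13.1981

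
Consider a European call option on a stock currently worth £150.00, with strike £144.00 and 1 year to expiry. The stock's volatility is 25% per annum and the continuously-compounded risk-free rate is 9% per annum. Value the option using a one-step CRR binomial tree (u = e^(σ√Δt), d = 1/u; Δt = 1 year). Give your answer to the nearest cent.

CRR parameters: u = e^(σ√Δt) = e^(0.25·√1) = 1.2840, d = 1/u = 0.7788
Per-period rate: rΔt = 0.09·1 = 0.09, so R = e^0.09 = 1.0942
Risk-neutral probability p = (e^0.09 − 0.7788)/(1.2840 − 0.7788) = 0.3154/0.5052 = 0.6242
Terminal stock prices: S_u = 192.6, S_d = 116.8
Terminal payoffs (S − K): max(48.6, 0) = 48.6, max(-27.18, 0) = 0
Node 0 (S = 150): V_0 = e^(−0.09)·[0.6242·48.6038 + 0.3758·0.0000] = 27.7284

£27.73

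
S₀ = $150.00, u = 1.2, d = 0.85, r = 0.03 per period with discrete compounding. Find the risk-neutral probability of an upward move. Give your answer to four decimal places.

p = 0.5143

Risk-neutral probability p = (1 + 0.03 − 0.85)/(1.2 − 0.85) = 0.1800/0.3500 = 0.5143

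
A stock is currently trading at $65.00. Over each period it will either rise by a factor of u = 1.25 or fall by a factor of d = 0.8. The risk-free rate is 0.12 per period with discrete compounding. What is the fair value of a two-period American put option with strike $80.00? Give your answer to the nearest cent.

$15.00

Risk-neutral probability p = (1 + 0.12 − 0.8)/(1.25 − 0.8) = 0.3200/0.4500 = 0.7111
Terminal stock prices: S_uu = 101.6, S_ud = 65, S_dd = 41.6
Terminal payoffs (K − S): max(-21.56, 0) = 0, max(15, 0) = 15, max(38.4, 0) = 38.4
Node u (S = 81.25): continuation = 1/1.12·[0.7111·0.0000 + 0.2889·15.0000] = 3.8690; exercise value = 0.0000 ≤ continuation, so V_u = 3.8690
Node d (S = 52): continuation = 1/1.12·[0.7111·15.0000 + 0.2889·38.4000] = 19.4286; exercise value = 28.0000 > continuation, so V_d = 28.0000 (exercise)
Node 0 (S = 65): continuation = 1/1.12·[0.7111·3.8690 + 0.2889·28.0000] = 9.6788; exercise value = 15.0000 > continuation, so V_0 = 15.0000 (exercise)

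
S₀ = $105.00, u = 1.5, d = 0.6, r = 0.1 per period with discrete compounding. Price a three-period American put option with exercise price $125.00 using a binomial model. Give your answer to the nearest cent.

$31.27

Risk-neutral probability p = (1 + 0.1 − 0.6)/(1.5 − 0.6) = 0.5000/0.9000 = 0.5556
Terminal stock prices: S_uuu = 354.4, S_uud = 141.8, S_udd = 56.7, S_ddd = 22.68
Terminal payoffs (K − S): max(-229.4, 0) = 0, max(-16.75, 0) = 0, max(68.3, 0) = 68.3, max(102.3, 0) = 102.3
Node uu (S = 236.2): continuation = 1/1.1·[0.5556·0.0000 + 0.4444·0.0000] = 0.0000; exercise value = 0.0000 ≤ continuation, so V_uu = 0.0000
Node ud (S = 94.5): continuation = 1/1.1·[0.5556·0.0000 + 0.4444·68.3000] = 27.5960; exercise value = 30.5000 > continuation, so V_ud = 30.5000 (exercise)
Node dd (S = 37.8): continuation = 1/1.1·[0.5556·68.3000 + 0.4444·102.3200] = 75.8364; exercise value = 87.2000 > continuation, so V_dd = 87.2000 (exercise)
Node u (S = 157.5): continuation = 1/1.1·[0.5556·0.0000 + 0.4444·30.5000] = 12.3232; exercise value = 0.0000 ≤ continuation, so V_u = 12.3232
Node d (S = 63): continuation = 1/1.1·[0.5556·30.5000 + 0.4444·87.2000] = 50.6364; exercise value = 62.0000 > continuation, so V_d = 62.0000 (exercise)
Node 0 (S = 105): continuation = 1/1.1·[0.5556·12.3232 + 0.4444·62.0000] = 31.2744; exercise value = 20.0000 ≤ continuation, so V_0 = 31.2744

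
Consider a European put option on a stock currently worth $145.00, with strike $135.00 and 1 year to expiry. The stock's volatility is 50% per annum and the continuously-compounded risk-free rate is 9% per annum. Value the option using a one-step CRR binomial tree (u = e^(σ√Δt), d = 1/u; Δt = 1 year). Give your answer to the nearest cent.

CRR parameters: u = e^(σ√Δt) = e^(0.5·√1) = 1.6487, d = 1/u = 0.6065
Per-period rate: rΔt = 0.09·1 = 0.09, so R = e^0.09 = 1.0942
Risk-neutral probability p = (e^0.09 − 0.6065)/(1.6487 − 0.6065) = 0.4876/1.0422 = 0.4679
Terminal stock prices: S_u = 239.1, S_d = 87.95
Terminal payoffs (K − S): max(-104.1, 0) = 0, max(47.05, 0) = 47.05
Node 0 (S = 145): V_0 = e^(−0.09)·[0.4679·0.0000 + 0.5321·47.0531] = 22.8819

$22.88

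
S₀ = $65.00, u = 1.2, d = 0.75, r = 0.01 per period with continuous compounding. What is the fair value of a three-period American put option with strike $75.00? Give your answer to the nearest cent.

Risk-neutral probability p = (e^0.01 − 0.75)/(1.2 − 0.75) = 0.2601/0.4500 = 0.5779
Terminal stock prices: S_uuu = 112.3, S_uud = 70.2, S_udd = 43.88, S_ddd = 27.42
Terminal payoffs (K − S): max(-37.32, 0) = 0, max(4.8, 0) = 4.8, max(31.12, 0) = 31.12, max(47.58, 0) = 47.58
Node uu (S = 93.6): continuation = e^(−0.01)·[0.5779·0.0000 + 0.4221·4.8000] = 2.0060; exercise value = 0.0000 ≤ continuation, so V_uu = 2.0060
Node ud (S = 58.5): continuation = e^(−0.01)·[0.5779·4.8000 + 0.4221·31.1250] = 15.7537; exercise value = 16.5000 > continuation, so V_ud = 16.5000 (exercise)
Node dd (S = 36.56): continuation = e^(−0.01)·[0.5779·31.1250 + 0.4221·47.5781] = 37.6912; exercise value = 38.4375 > continuation, so V_dd = 38.4375 (exercise)
Node u (S = 78): continuation = e^(−0.01)·[0.5779·2.0060 + 0.4221·16.5000] = 8.0432; exercise value = 0.0000 ≤ continuation, so V_u = 8.0432
Node d (S = 48.75): continuation = e^(−0.01)·[0.5779·16.5000 + 0.4221·38.4375] = 25.5037; exercise value = 26.2500 > continuation, so V_d = 26.2500 (exercise)
Node 0 (S = 65): continuation = e^(−0.01)·[0.5779·8.0432 + 0.4221·26.2500] = 15.5720; exercise value = 10.0000 ≤ continuation, so V_0 = 15.5720

$15.57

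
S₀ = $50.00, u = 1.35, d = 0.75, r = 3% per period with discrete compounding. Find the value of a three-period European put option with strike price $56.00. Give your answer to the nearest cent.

Risk-neutral probability p = (1 + 0.03 − 0.75)/(1.35 − 0.75) = 0.2800/0.6000 = 0.4667
Terminal stock prices: S_uuu = 123, S_uud = 68.34, S_udd = 37.97, S_ddd = 21.09
Terminal payoffs (K − S): max(-67.02, 0) = 0, max(-12.34, 0) = 0, max(18.03, 0) = 18.03, max(34.91, 0) = 34.91
Node uu (S = 91.13): V_uu = 1/1.03·[0.4667·0.0000 + 0.5333·0.0000] = 0.0000
Node ud (S = 50.62): V_ud = 1/1.03·[0.4667·0.0000 + 0.5333·18.0312] = 9.3366
Node dd (S = 28.12): V_dd = 1/1.03·[0.4667·18.0312 + 0.5333·34.9062] = 26.2439
Node u (S = 67.5): V_u = 1/1.03·[0.4667·0.0000 + 0.5333·9.3366] = 4.8345
Node d (S = 37.5): V_d = 1/1.03·[0.4667·9.3366 + 0.5333·26.2439] = 17.8193
Node 0 (S = 50): V_0 = 1/1.03·[0.4667·4.8345 + 0.5333·17.8193] = 11.4172

$11.42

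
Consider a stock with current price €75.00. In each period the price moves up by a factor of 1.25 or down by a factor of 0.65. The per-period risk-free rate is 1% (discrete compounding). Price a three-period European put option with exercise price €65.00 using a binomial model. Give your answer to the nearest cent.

€9.86

Risk-neutral probability p = (1 + 0.01 − 0.65)/(1.25 − 0.65) = 0.3600/0.6000 = 0.6000
Terminal stock prices: S_uuu = 146.5, S_uud = 76.17, S_udd = 39.61, S_ddd = 20.6
Terminal payoffs (K − S): max(-81.48, 0) = 0, max(-11.17, 0) = 0, max(25.39, 0) = 25.39, max(44.4, 0) = 44.4
Node uu (S = 117.2): V_uu = 1/1.01·[0.6000·0.0000 + 0.4000·0.0000] = 0.0000
Node ud (S = 60.94): V_ud = 1/1.01·[0.6000·0.0000 + 0.4000·25.3906] = 10.0557
Node dd (S = 31.69): V_dd = 1/1.01·[0.6000·25.3906 + 0.4000·44.4031] = 32.6689
Node u (S = 93.75): V_u = 1/1.01·[0.6000·0.0000 + 0.4000·10.0557] = 3.9825
Node d (S = 48.75): V_d = 1/1.01·[0.6000·10.0557 + 0.4000·32.6689] = 18.9119
Node 0 (S = 75): V_0 = 1/1.01·[0.6000·3.9825 + 0.4000·18.9119] = 9.8557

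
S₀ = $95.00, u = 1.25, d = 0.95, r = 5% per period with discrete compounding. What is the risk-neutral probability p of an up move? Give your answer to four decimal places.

Risk-neutral probability p = (1 + 0.05 − 0.95)/(1.25 − 0.95) = 0.1000/0.3000 = 0.3333

p = 0.3333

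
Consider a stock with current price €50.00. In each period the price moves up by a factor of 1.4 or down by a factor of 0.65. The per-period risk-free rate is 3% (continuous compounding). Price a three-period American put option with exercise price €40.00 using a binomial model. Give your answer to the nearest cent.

€6.66

Risk-neutral probability p = (e^0.03 − 0.65)/(1.4 − 0.65) = 0.3805/0.7500 = 0.5073
Terminal stock prices: S_uuu = 137.2, S_uud = 63.7, S_udd = 29.58, S_ddd = 13.73
Terminal payoffs (K − S): max(-97.2, 0) = 0, max(-23.7, 0) = 0, max(10.42, 0) = 10.42, max(26.27, 0) = 26.27
Node uu (S = 98): continuation = e^(−0.03)·[0.5073·0.0000 + 0.4927·0.0000] = 0.0000; exercise value = 0.0000 ≤ continuation, so V_uu = 0.0000
Node ud (S = 45.5): continuation = e^(−0.03)·[0.5073·0.0000 + 0.4927·10.4250] = 4.9849; exercise value = 0.0000 ≤ continuation, so V_ud = 4.9849
Node dd (S = 21.13): continuation = e^(−0.03)·[0.5073·10.4250 + 0.4927·26.2687] = 17.6928; exercise value = 18.8750 > continuation, so V_dd = 18.8750 (exercise)
Node u (S = 70): continuation = e^(−0.03)·[0.5073·0.0000 + 0.4927·4.9849] = 2.3836; exercise value = 0.0000 ≤ continuation, so V_u = 2.3836
Node d (S = 32.5): continuation = e^(−0.03)·[0.5073·4.9849 + 0.4927·18.8750] = 11.4793; exercise value = 7.5000 ≤ continuation, so V_d = 11.4793
Node 0 (S = 50): continuation = e^(−0.03)·[0.5073·2.3836 + 0.4927·11.4793] = 6.6624; exercise value = 0.0000 ≤ continuation, so V_0 = 6.6624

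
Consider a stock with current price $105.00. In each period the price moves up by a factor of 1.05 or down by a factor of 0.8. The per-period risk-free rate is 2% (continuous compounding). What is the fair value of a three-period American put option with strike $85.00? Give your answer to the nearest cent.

Risk-neutral probability p = (e^0.02 − 0.8)/(1.05 − 0.8) = 0.2202/0.2500 = 0.8808
Terminal stock prices: S_uuu = 121.6, S_uud = 92.61, S_udd = 70.56, S_ddd = 53.76
Terminal payoffs (K − S): max(-36.55, 0) = 0, max(-7.61, 0) = 0, max(14.44, 0) = 14.44, max(31.24, 0) = 31.24
Node uu (S = 115.8): continuation = e^(−0.02)·[0.8808·0.0000 + 0.1192·0.0000] = 0.0000; exercise value = 0.0000 ≤ continuation, so V_uu = 0.0000
Node ud (S = 88.2): continuation = e^(−0.02)·[0.8808·0.0000 + 0.1192·14.4400] = 1.6871; exercise value = 0.0000 ≤ continuation, so V_ud = 1.6871
Node dd (S = 67.2): continuation = e^(−0.02)·[0.8808·14.4400 + 0.1192·31.2400] = 16.1169; exercise value = 17.8000 > continuation, so V_dd = 17.8000 (exercise)
Node u (S = 110.2): continuation = e^(−0.02)·[0.8808·0.0000 + 0.1192·1.6871] = 0.1971; exercise value = 0.0000 ≤ continuation, so V_u = 0.1971
Node d (S = 84): continuation = e^(−0.02)·[0.8808·1.6871 + 0.1192·17.8000] = 3.5362; exercise value = 1.0000 ≤ continuation, so V_d = 3.5362
Node 0 (S = 105): continuation = e^(−0.02)·[0.8808·0.1971 + 0.1192·3.5362] = 0.5833; exercise value = 0.0000 ≤ continuation, so V_0 = 0.5833

$0.58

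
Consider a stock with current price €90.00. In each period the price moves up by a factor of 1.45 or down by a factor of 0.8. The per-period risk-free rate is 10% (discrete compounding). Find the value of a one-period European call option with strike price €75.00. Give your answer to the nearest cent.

Risk-neutral probability p = (1 + 0.1 − 0.8)/(1.45 − 0.8) = 0.3000/0.6500 = 0.4615
Terminal stock prices: S_u = 130.5, S_d = 72
Terminal payoffs (S − K): max(55.5, 0) = 55.5, max(-3, 0) = 0
Node 0 (S = 90): V_0 = 1/1.1·[0.4615·55.5000 + 0.5385·0.0000] = 23.2867

€23.29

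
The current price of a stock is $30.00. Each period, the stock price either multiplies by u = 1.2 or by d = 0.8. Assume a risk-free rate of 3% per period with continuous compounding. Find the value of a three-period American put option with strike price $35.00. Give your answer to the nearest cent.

$6.01

Risk-neutral probability p = (e^0.03 − 0.8)/(1.2 − 0.8) = 0.2305/0.4000 = 0.5761
Terminal stock prices: S_uuu = 51.84, S_uud = 34.56, S_udd = 23.04, S_ddd = 15.36
Terminal payoffs (K − S): max(-16.84, 0) = 0, max(0.44, 0) = 0.44, max(11.96, 0) = 11.96, max(19.64, 0) = 19.64
Node uu (S = 43.2): continuation = e^(−0.03)·[0.5761·0.0000 + 0.4239·0.4400] = 0.1810; exercise value = 0.0000 ≤ continuation, so V_uu = 0.1810
Node ud (S = 28.8): continuation = e^(−0.03)·[0.5761·0.4400 + 0.4239·11.9600] = 5.1656; exercise value = 6.2000 > continuation, so V_ud = 6.2000 (exercise)
Node dd (S = 19.2): continuation = e^(−0.03)·[0.5761·11.9600 + 0.4239·19.6400] = 14.7656; exercise value = 15.8000 > continuation, so V_dd = 15.8000 (exercise)
Node u (S = 36): continuation = e^(−0.03)·[0.5761·0.1810 + 0.4239·6.2000] = 2.6515; exercise value = 0.0000 ≤ continuation, so V_u = 2.6515
Node d (S = 24): continuation = e^(−0.03)·[0.5761·6.2000 + 0.4239·15.8000] = 9.9656; exercise value = 11.0000 > continuation, so V_d = 11.0000 (exercise)
Node 0 (S = 30): continuation = e^(−0.03)·[0.5761·2.6515 + 0.4239·11.0000] = 6.0072; exercise value = 5.0000 ≤ continuation, so V_0 = 6.0072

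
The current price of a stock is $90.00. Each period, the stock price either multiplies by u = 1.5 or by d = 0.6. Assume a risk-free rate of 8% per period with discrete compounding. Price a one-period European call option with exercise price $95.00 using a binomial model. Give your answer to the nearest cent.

$19.75

Risk-neutral probability p = (1 + 0.08 − 0.6)/(1.5 − 0.6) = 0.4800/0.9000 = 0.5333
Terminal stock prices: S_u = 135, S_d = 54
Terminal payoffs (S − K): max(40, 0) = 40, max(-41, 0) = 0
Node 0 (S = 90): V_0 = 1/1.08·[0.5333·40.0000 + 0.4667·0.0000] = 19.7531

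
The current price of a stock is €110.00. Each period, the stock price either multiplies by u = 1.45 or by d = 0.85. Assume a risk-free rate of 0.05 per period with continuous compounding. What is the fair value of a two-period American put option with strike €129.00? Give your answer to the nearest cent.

€22.44

Risk-neutral probability p = (e^0.05 − 0.85)/(1.45 − 0.85) = 0.2013/0.6000 = 0.3355
Terminal stock prices: S_uu = 231.3, S_ud = 135.6, S_dd = 79.47
Terminal payoffs (K − S): max(-102.3, 0) = 0, max(-6.575, 0) = 0, max(49.53, 0) = 49.53
Node u (S = 159.5): continuation = e^(−0.05)·[0.3355·0.0000 + 0.6645·0.0000] = 0.0000; exercise value = 0.0000 ≤ continuation, so V_u = 0.0000
Node d (S = 93.5): continuation = e^(−0.05)·[0.3355·0.0000 + 0.6645·49.5250] = 31.3066; exercise value = 35.5000 > continuation, so V_d = 35.5000 (exercise)
Node 0 (S = 110): continuation = e^(−0.05)·[0.3355·0.0000 + 0.6645·35.5000] = 22.4409; exercise value = 19.0000 ≤ continuation, so V_0 = 22.4409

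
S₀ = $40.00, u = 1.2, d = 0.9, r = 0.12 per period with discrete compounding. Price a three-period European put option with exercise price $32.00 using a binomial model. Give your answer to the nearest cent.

Risk-neutral probability p = (1 + 0.12 − 0.9)/(1.2 − 0.9) = 0.2200/0.3000 = 0.7333
Terminal stock prices: S_uuu = 69.12, S_uud = 51.84, S_udd = 38.88, S_ddd = 29.16
Terminal payoffs (K − S): max(-37.12, 0) = 0, max(-19.84, 0) = 0, max(-6.88, 0) = 0, max(2.84, 0) = 2.84
Node uu (S = 57.6): V_uu = 1/1.12·[0.7333·0.0000 + 0.2667·0.0000] = 0.0000
Node ud (S = 43.2): V_ud = 1/1.12·[0.7333·0.0000 + 0.2667·0.0000] = 0.0000
Node dd (S = 32.4): V_dd = 1/1.12·[0.7333·0.0000 + 0.2667·2.8400] = 0.6762
Node u (S = 48): V_u = 1/1.12·[0.7333·0.0000 + 0.2667·0.0000] = 0.0000
Node d (S = 36): V_d = 1/1.12·[0.7333·0.0000 + 0.2667·0.6762] = 0.1610
Node 0 (S = 40): V_0 = 1/1.12·[0.7333·0.0000 + 0.2667·0.1610] = 0.0383

$0.04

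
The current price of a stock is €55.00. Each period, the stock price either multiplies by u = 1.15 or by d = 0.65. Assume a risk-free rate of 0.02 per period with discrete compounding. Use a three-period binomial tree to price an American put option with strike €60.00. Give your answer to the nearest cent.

Risk-neutral probability p = (1 + 0.02 − 0.65)/(1.15 − 0.65) = 0.3700/0.5000 = 0.7400
Terminal stock prices: S_uuu = 83.65, S_uud = 47.28, S_udd = 26.72, S_ddd = 15.1
Terminal payoffs (K − S): max(-23.65, 0) = 0, max(12.72, 0) = 12.72, max(33.28, 0) = 33.28, max(44.9, 0) = 44.9
Node uu (S = 72.74): continuation = 1/1.02·[0.7400·0.0000 + 0.2600·12.7206] = 3.2425; exercise value = 0.0000 ≤ continuation, so V_uu = 3.2425
Node ud (S = 41.11): continuation = 1/1.02·[0.7400·12.7206 + 0.2600·33.2769] = 17.7110; exercise value = 18.8875 > continuation, so V_ud = 18.8875 (exercise)
Node dd (S = 23.24): continuation = 1/1.02·[0.7400·33.2769 + 0.2600·44.8956] = 35.5860; exercise value = 36.7625 > continuation, so V_dd = 36.7625 (exercise)
Node u (S = 63.25): continuation = 1/1.02·[0.7400·3.2425 + 0.2600·18.8875] = 7.1669; exercise value = 0.0000 ≤ continuation, so V_u = 7.1669
Node d (S = 35.75): continuation = 1/1.02·[0.7400·18.8875 + 0.2600·36.7625] = 23.0735; exercise value = 24.2500 > continuation, so V_d = 24.2500 (exercise)
Node 0 (S = 55): continuation = 1/1.02·[0.7400·7.1669 + 0.2600·24.2500] = 11.3809; exercise value = 5.0000 ≤ continuation, so V_0 = 11.3809

€11.38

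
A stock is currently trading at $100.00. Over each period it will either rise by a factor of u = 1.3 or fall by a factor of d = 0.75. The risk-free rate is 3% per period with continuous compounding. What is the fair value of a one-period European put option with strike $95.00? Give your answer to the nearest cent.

$9.51

Risk-neutral probability p = (e^0.03 − 0.75)/(1.3 − 0.75) = 0.2805/0.5500 = 0.5099
Terminal stock prices: S_u = 130, S_d = 75
Terminal payoffs (K − S): max(-35, 0) = 0, max(20, 0) = 20
Node 0 (S = 100): V_0 = e^(−0.03)·[0.5099·0.0000 + 0.4901·20.0000] = 9.5120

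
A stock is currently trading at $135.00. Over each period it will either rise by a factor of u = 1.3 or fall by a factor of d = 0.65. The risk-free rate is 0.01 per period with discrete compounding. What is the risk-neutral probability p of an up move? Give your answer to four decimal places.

p = 0.5538

Risk-neutral probability p = (1 + 0.01 − 0.65)/(1.3 − 0.65) = 0.3600/0.6500 = 0.5538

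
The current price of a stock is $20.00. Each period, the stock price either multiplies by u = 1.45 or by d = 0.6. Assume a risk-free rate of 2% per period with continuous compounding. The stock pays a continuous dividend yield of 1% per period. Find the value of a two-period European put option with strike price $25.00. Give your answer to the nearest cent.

$8.23

Per-period risk-free factor R = e^0.02 = 1.0202; dividend-adjusted growth = e^(0.02−0.01) = 1.0101.
Risk-neutral probability p = (1.0101 − 0.6)/(1.45 − 0.6) = 0.4101/0.8500 = 0.4824
Terminal stock prices: S_uu = 42.05, S_ud = 17.4, S_dd = 7.2
Terminal payoffs (K − S): max(-17.05, 0) = 0, max(7.6, 0) = 7.6, max(17.8, 0) = 17.8
Node u (S = 29): V_u = e^(−0.02)·[0.4824·0.0000 + 0.5176·7.6000] = 3.8558
Node d (S = 12): V_d = e^(−0.02)·[0.4824·7.6000 + 0.5176·17.8000] = 12.6244
Node 0 (S = 20): V_0 = e^(−0.02)·[0.4824·3.8558 + 0.5176·12.6244] = 8.2281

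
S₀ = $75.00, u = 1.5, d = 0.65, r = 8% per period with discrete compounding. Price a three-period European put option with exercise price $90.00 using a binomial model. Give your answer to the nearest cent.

$19.14

Risk-neutral probability p = (1 + 0.08 − 0.65)/(1.5 − 0.65) = 0.4300/0.8500 = 0.5059
Terminal stock prices: S_uuu = 253.1, S_uud = 109.7, S_udd = 47.53, S_ddd = 20.6
Terminal payoffs (K − S): max(-163.1, 0) = 0, max(-19.69, 0) = 0, max(42.47, 0) = 42.47, max(69.4, 0) = 69.4
Node uu (S = 168.8): V_uu = 1/1.08·[0.5059·0.0000 + 0.4941·0.0000] = 0.0000
Node ud (S = 73.12): V_ud = 1/1.08·[0.5059·0.0000 + 0.4941·42.4687] = 19.4301
Node dd (S = 31.69): V_dd = 1/1.08·[0.5059·42.4687 + 0.4941·69.4031] = 51.6458
Node u (S = 112.5): V_u = 1/1.08·[0.5059·0.0000 + 0.4941·19.4301] = 8.8896
Node d (S = 48.75): V_d = 1/1.08·[0.5059·19.4301 + 0.4941·51.6458] = 32.7301
Node 0 (S = 75): V_0 = 1/1.08·[0.5059·8.8896 + 0.4941·32.7301] = 19.1385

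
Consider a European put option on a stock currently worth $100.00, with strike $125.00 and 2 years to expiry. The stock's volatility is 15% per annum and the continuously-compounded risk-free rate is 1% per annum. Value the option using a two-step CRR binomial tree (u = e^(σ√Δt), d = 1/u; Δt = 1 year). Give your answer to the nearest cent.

CRR parameters: u = e^(σ√Δt) = e^(0.15·√1) = 1.1618, d = 1/u = 0.8607
Per-period rate: rΔt = 0.01·1 = 0.01, so R = e^0.01 = 1.0101
Risk-neutral probability p = (e^0.01 − 0.8607)/(1.1618 − 0.8607) = 0.1493/0.3011 = 0.4959
Terminal stock prices: S_uu = 135, S_ud = 100, S_dd = 74.08
Terminal payoffs (K − S): max(-9.986, 0) = 0, max(25, 0) = 25, max(50.92, 0) = 50.92
Node u (S = 116.2): V_u = e^(−0.01)·[0.4959·0.0000 + 0.5041·25.0000] = 12.4760
Node d (S = 86.07): V_d = e^(−0.01)·[0.4959·25.0000 + 0.5041·50.9182] = 37.6854
Node 0 (S = 100): V_0 = e^(−0.01)·[0.4959·12.4760 + 0.5041·37.6854] = 24.9323

$24.93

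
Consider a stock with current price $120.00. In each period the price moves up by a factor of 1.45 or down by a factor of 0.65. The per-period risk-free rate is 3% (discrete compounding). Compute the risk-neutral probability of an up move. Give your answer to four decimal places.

Risk-neutral probability p = (1 + 0.03 − 0.65)/(1.45 − 0.65) = 0.3800/0.8000 = 0.4750

p = 0.4750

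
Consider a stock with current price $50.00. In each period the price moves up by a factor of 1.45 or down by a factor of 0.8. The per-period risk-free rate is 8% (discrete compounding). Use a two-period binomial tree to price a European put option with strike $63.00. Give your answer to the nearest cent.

Risk-neutral probability p = (1 + 0.08 − 0.8)/(1.45 − 0.8) = 0.2800/0.6500 = 0.4308
Terminal stock prices: S_uu = 105.1, S_ud = 58, S_dd = 32
Terminal payoffs (K − S): max(-42.12, 0) = 0, max(5, 0) = 5, max(31, 0) = 31
Node u (S = 72.5): V_u = 1/1.08·[0.4308·0.0000 + 0.5692·5.0000] = 2.6353
Node d (S = 40): V_d = 1/1.08·[0.4308·5.0000 + 0.5692·31.0000] = 18.3333
Node 0 (S = 50): V_0 = 1/1.08·[0.4308·2.6353 + 0.5692·18.3333] = 10.7140

$10.71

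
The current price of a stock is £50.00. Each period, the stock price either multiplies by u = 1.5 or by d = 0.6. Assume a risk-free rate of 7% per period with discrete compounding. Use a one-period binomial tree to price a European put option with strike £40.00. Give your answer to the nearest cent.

£4.47

Risk-neutral probability p = (1 + 0.07 − 0.6)/(1.5 − 0.6) = 0.4700/0.9000 = 0.5222
Terminal stock prices: S_u = 75, S_d = 30
Terminal payoffs (K − S): max(-35, 0) = 0, max(10, 0) = 10
Node 0 (S = 50): V_0 = 1/1.07·[0.5222·0.0000 + 0.4778·10.0000] = 4.4652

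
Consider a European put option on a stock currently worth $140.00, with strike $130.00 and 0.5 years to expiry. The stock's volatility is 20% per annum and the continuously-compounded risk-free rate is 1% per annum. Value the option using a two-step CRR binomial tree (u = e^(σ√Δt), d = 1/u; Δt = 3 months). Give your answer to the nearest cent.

CRR parameters: u = e^(σ√Δt) = e^(0.2·√0.25) = 1.1052, d = 1/u = 0.9048
Per-period rate: rΔt = 0.01·0.25 = 0.0025, so R = e^0.0025 = 1.0025
Risk-neutral probability p = (e^0.0025 − 0.9048)/(1.1052 − 0.9048) = 0.0977/0.2003 = 0.4875
Terminal stock prices: S_uu = 171, S_ud = 140, S_dd = 114.6
Terminal payoffs (K − S): max(-41, 0) = 0, max(-10, 0) = 0, max(15.38, 0) = 15.38
Node u (S = 154.7): V_u = e^(−0.0025)·[0.4875·0.0000 + 0.5125·0.0000] = 0.0000
Node d (S = 126.7): V_d = e^(−0.0025)·[0.4875·0.0000 + 0.5125·15.3777] = 7.8612
Node 0 (S = 140): V_0 = e^(−0.0025)·[0.4875·0.0000 + 0.5125·7.8612] = 4.0187

$4.02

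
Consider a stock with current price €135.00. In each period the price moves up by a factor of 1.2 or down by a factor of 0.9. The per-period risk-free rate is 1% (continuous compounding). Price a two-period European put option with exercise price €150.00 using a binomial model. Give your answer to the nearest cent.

€17.89

Risk-neutral probability p = (e^0.01 − 0.9)/(1.2 − 0.9) = 0.1101/0.3000 = 0.3668
Terminal stock prices: S_uu = 194.4, S_ud = 145.8, S_dd = 109.4
Terminal payoffs (K − S): max(-44.4, 0) = 0, max(4.2, 0) = 4.2, max(40.65, 0) = 40.65
Node u (S = 162): V_u = e^(−0.01)·[0.3668·0.0000 + 0.6332·4.2000] = 2.6328
Node d (S = 121.5): V_d = e^(−0.01)·[0.3668·4.2000 + 0.6332·40.6500] = 27.0075
Node 0 (S = 135): V_0 = e^(−0.01)·[0.3668·2.6328 + 0.6332·27.0075] = 17.8863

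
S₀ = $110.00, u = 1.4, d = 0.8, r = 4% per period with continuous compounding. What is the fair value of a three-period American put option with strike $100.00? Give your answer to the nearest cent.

Risk-neutral probability p = (e^0.04 − 0.8)/(1.4 − 0.8) = 0.2408/0.6000 = 0.4014
Terminal stock prices: S_uuu = 301.8, S_uud = 172.5, S_udd = 98.56, S_ddd = 56.32
Terminal payoffs (K − S): max(-201.8, 0) = 0, max(-72.48, 0) = 0, max(1.44, 0) = 1.44, max(43.68, 0) = 43.68
Node uu (S = 215.6): continuation = e^(−0.04)·[0.4014·0.0000 + 0.5986·0.0000] = 0.0000; exercise value = 0.0000 ≤ continuation, so V_uu = 0.0000
Node ud (S = 123.2): continuation = e^(−0.04)·[0.4014·0.0000 + 0.5986·1.4400] = 0.8283; exercise value = 0.0000 ≤ continuation, so V_ud = 0.8283
Node dd (S = 70.4): continuation = e^(−0.04)·[0.4014·1.4400 + 0.5986·43.6800] = 25.6789; exercise value = 29.6000 > continuation, so V_dd = 29.6000 (exercise)
Node u (S = 154): continuation = e^(−0.04)·[0.4014·0.0000 + 0.5986·0.8283] = 0.4764; exercise value = 0.0000 ≤ continuation, so V_u = 0.4764
Node d (S = 88): continuation = e^(−0.04)·[0.4014·0.8283 + 0.5986·29.6000] = 17.3446; exercise value = 12.0000 ≤ continuation, so V_d = 17.3446
Node 0 (S = 110): continuation = e^(−0.04)·[0.4014·0.4764 + 0.5986·17.3446] = 10.1599; exercise value = 0.0000 ≤ continuation, so V_0 = 10.1599

$10.16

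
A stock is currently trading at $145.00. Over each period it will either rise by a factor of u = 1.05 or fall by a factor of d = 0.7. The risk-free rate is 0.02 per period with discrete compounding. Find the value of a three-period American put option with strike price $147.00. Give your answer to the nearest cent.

$9.24

Risk-neutral probability p = (1 + 0.02 − 0.7)/(1.05 − 0.7) = 0.3200/0.3500 = 0.9143
Terminal stock prices: S_uuu = 167.9, S_uud = 111.9, S_udd = 74.6, S_ddd = 49.73
Terminal payoffs (K − S): max(-20.86, 0) = 0, max(35.1, 0) = 35.1, max(72.4, 0) = 72.4, max(97.27, 0) = 97.27
Node uu (S = 159.9): continuation = 1/1.02·[0.9143·0.0000 + 0.0857·35.0962] = 2.9493; exercise value = 0.0000 ≤ continuation, so V_uu = 2.9493
Node ud (S = 106.6): continuation = 1/1.02·[0.9143·35.0962 + 0.0857·72.3975] = 37.5426; exercise value = 40.4250 > continuation, so V_ud = 40.4250 (exercise)
Node dd (S = 71.05): continuation = 1/1.02·[0.9143·72.3975 + 0.0857·97.2650] = 73.0676; exercise value = 75.9500 > continuation, so V_dd = 75.9500 (exercise)
Node u (S = 152.2): continuation = 1/1.02·[0.9143·2.9493 + 0.0857·40.4250] = 6.0407; exercise value = 0.0000 ≤ continuation, so V_u = 6.0407
Node d (S = 101.5): continuation = 1/1.02·[0.9143·40.4250 + 0.0857·75.9500] = 42.6176; exercise value = 45.5000 > continuation, so V_d = 45.5000 (exercise)
Node 0 (S = 145): continuation = 1/1.02·[0.9143·6.0407 + 0.0857·45.5000] = 9.2381; exercise value = 2.0000 ≤ continuation, so V_0 = 9.2381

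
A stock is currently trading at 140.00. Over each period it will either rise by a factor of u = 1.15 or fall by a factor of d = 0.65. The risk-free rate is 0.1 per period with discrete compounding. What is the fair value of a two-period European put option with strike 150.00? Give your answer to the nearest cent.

Risk-neutral probability p = (1 + 0.1 − 0.65)/(1.15 − 0.65) = 0.4500/0.5000 = 0.9000
Terminal stock prices: S_uu = 185.1, S_ud = 104.7, S_dd = 59.15
Terminal payoffs (K − S): max(-35.15, 0) = 0, max(45.35, 0) = 45.35, max(90.85, 0) = 90.85
Node u (S = 161): V_u = 1/1.1·[0.9000·0.0000 + 0.1000·45.3500] = 4.1227
Node d (S = 91): V_d = 1/1.1·[0.9000·45.3500 + 0.1000·90.8500] = 45.3636
Node 0 (S = 140): V_0 = 1/1.1·[0.9000·4.1227 + 0.1000·45.3636] = 7.4971

7.50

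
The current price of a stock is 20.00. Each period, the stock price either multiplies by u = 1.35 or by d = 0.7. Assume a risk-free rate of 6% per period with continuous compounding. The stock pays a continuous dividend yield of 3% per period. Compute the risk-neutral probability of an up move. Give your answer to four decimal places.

p = 0.5084

Per-period risk-free factor R = e^0.06 = 1.0618; dividend-adjusted growth = e^(0.06−0.03) = 1.0305.
Risk-neutral probability p = (1.0305 − 0.7)/(1.35 − 0.7) = 0.3305/0.6500 = 0.5084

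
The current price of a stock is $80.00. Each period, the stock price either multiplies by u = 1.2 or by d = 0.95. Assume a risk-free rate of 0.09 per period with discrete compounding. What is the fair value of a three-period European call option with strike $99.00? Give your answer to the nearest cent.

$8.66

Risk-neutral probability p = (1 + 0.09 − 0.95)/(1.2 − 0.95) = 0.1400/0.2500 = 0.5600
Terminal stock prices: S_uuu = 138.2, S_uud = 109.4, S_udd = 86.64, S_ddd = 68.59
Terminal payoffs (S − K): max(39.24, 0) = 39.24, max(10.44, 0) = 10.44, max(-12.36, 0) = 0, max(-30.41, 0) = 0
Node uu (S = 115.2): V_uu = 1/1.09·[0.5600·39.2400 + 0.4400·10.4400] = 24.3743
Node ud (S = 91.2): V_ud = 1/1.09·[0.5600·10.4400 + 0.4400·0.0000] = 5.3637
Node dd (S = 72.2): V_dd = 1/1.09·[0.5600·0.0000 + 0.4400·0.0000] = 0.0000
Node u (S = 96): V_u = 1/1.09·[0.5600·24.3743 + 0.4400·5.3637] = 14.6877
Node d (S = 76): V_d = 1/1.09·[0.5600·5.3637 + 0.4400·0.0000] = 2.7556
Node 0 (S = 80): V_0 = 1/1.09·[0.5600·14.6877 + 0.4400·2.7556] = 8.6584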